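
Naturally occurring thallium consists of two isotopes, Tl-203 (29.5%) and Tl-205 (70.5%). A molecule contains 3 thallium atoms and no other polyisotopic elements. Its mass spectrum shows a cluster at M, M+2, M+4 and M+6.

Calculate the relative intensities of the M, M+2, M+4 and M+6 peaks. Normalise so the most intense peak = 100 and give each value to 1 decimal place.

5.8 : 41.8 : 100.0 : 79.7

Expanding (0.295 + 0.705)^3:
P(M) = 0.295^3 = 0.025672
P(M+2) = 3 × 0.295^2 × 0.705^1 = 0.184058
P(M+4) = 3 × 0.295^1 × 0.705^2 = 0.439867
P(M+6) = 0.705^3 = 0.350403
The M+4 peak is largest (0.439867); scaling to 100 gives 5.8 : 41.8 : 100.0 : 79.7.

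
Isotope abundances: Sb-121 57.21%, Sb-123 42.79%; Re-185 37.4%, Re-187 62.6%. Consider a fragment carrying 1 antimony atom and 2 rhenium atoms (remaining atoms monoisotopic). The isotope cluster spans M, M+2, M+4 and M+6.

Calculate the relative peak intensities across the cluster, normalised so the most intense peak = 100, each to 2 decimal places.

18.85 : 77.20 : 100.00 : 39.50

Antimony pattern (n=1): 0.5721 : 0.4279
Rhenium pattern (n=2): 0.139876 : 0.468248 : 0.391876
Convolve the two distributions (both contribute in 2-u steps):
  M: 0.5721×0.139876 = 0.080023
  M+2: 0.5721×0.468248 + 0.4279×0.139876 = 0.327738
  M+4: 0.5721×0.391876 + 0.4279×0.468248 = 0.424556
  M+6: 0.4279×0.391876 = 0.167684
Scale to base peak (0.424556) = 100: 18.85 : 77.20 : 100.00 : 39.50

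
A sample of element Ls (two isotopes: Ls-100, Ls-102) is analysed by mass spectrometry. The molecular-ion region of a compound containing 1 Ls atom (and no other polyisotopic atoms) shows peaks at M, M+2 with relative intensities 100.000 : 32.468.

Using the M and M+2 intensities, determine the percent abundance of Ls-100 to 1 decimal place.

If p is the fraction of Ls that is Ls-100, then I(M+2)/I(M) = [C(1,1)·p^0·(1−p)] / p^1 = 1·(1−p)/p = 32.468/100.000 = 0.3247
(1−p)/p = 0.3247/1 = 0.3247  ⇒  p = 1/(1 + 0.3247) = 0.7549
Ls-100: 75.5%, Ls-102: 24.5%.

75.5%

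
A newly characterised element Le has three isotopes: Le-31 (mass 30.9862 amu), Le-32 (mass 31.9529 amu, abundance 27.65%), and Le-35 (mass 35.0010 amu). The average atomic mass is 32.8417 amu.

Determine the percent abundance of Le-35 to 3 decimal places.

39.559%

The remaining 72.35% is split between Le-31 (fraction x) and Le-35 (fraction 0.7235 − x).
Substituting: 30.9862x + 35.0010(0.7235 − x) = 24.00672315
(30.9862 − 35.0010)x = -1.31650035  ⇒  x = 0.32791, y = 0.39559
Le-31: 32.791%, Le-35: 39.559%.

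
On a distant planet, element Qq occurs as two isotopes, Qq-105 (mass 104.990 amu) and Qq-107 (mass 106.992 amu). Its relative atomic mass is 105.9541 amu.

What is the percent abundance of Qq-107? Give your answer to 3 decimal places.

48.157%

Writing the weighted mean with unknown fraction x of Qq-105:
104.990·x + 106.992·(1 − x) = 105.9541
(104.990 − 106.992)·x = 105.9541 − 106.992
x = -1.0379 / -2.002 = 0.51843 → 51.843% Qq-105, 48.157% Qq-107.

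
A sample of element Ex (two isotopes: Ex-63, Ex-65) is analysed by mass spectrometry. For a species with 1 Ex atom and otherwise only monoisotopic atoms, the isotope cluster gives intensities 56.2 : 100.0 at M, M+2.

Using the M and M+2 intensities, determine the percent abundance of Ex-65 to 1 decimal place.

Let p = fractional abundance of Ex-63. I(M+2)/I(M) = [C(1,1)·p^0·(1−p)] / p^1 = 1·(1−p)/p = 100.0/56.2 = 1.7794
(1−p)/p = 1.7794/1 = 1.7794  ⇒  p = 1/(1 + 1.7794) = 0.3598
Ex-63: 36.0%, Ex-65: 64.0%.

64.0%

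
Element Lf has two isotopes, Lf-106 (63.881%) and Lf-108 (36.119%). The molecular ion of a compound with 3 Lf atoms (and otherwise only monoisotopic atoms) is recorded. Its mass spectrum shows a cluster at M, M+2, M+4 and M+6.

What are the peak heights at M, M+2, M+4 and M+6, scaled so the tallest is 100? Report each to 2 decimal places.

Each Lf atom is independently Lf-106 (p = 0.63881) or Lf-108 (q = 0.36119); the cluster is the binomial expansion (p + q)^3.
P(M) = 0.63881^3 = 0.260684
P(M+2) = 3 × 0.63881^2 × 0.36119^1 = 0.442181
P(M+4) = 3 × 0.63881^1 × 0.36119^2 = 0.250014
P(M+6) = 0.36119^3 = 0.047120
The M+2 peak is largest (0.442181); scaling to 100 gives 58.95 : 100.00 : 56.54 : 10.66.

58.95 : 100.00 : 56.54 : 10.66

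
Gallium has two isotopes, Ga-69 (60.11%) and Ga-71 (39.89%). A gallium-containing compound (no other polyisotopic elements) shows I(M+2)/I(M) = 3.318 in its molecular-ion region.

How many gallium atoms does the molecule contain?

5

The M+2/M ratio from n Ga atoms is n · q/p = n · 0.3989/0.6011.
n = 3.318 × 0.6011/0.3989 = 5.00 ≈ 5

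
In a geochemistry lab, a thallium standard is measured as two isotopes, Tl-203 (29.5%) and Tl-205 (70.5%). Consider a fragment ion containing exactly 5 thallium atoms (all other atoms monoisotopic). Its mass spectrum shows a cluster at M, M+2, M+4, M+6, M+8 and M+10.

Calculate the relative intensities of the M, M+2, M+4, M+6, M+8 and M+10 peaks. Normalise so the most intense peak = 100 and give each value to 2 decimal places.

0.61 : 7.33 : 35.02 : 83.69 : 100.00 : 47.80

Each Tl atom is independently Tl-203 (p = 0.295) or Tl-205 (q = 0.705); the cluster is the binomial expansion (p + q)^5.
P(M) = 0.295^5 = 0.002234
P(M+2) = 5 × 0.295^4 × 0.705^1 = 0.026696
P(M+4) = 10 × 0.295^3 × 0.705^2 = 0.127598
P(M+6) = 10 × 0.295^2 × 0.705^3 = 0.304938
P(M+8) = 5 × 0.295^1 × 0.705^4 = 0.364375
P(M+10) = 0.705^5 = 0.174159
The M+8 peak is largest (0.364375); scaling to 100 gives 0.61 : 7.33 : 35.02 : 83.69 : 100.00 : 47.80.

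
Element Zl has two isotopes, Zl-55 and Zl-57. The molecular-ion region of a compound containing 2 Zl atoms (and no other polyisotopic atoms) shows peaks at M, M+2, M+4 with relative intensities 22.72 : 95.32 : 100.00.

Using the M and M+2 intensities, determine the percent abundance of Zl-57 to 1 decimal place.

Write p for the Zl-55 fraction. I(M+2)/I(M) = [C(2,1)·p^1·(1−p)] / p^2 = 2·(1−p)/p = 95.32/22.72 = 4.1954
(1−p)/p = 4.1954/2 = 2.0977  ⇒  p = 1/(1 + 2.0977) = 0.3228
Zl-55: 32.3%, Zl-57: 67.7%.

67.7%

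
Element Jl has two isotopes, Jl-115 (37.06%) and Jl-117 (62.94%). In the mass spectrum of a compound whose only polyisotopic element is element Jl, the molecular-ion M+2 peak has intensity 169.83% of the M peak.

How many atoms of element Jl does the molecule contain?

With n Jl atoms, P(M+2)/P(M) = C(n,1)·p^(n−1)q / p^n = n·q/p = n · 0.6294/0.3706.
n = 1.6983 × 0.3706/0.6294 = 1.00 ≈ 1

1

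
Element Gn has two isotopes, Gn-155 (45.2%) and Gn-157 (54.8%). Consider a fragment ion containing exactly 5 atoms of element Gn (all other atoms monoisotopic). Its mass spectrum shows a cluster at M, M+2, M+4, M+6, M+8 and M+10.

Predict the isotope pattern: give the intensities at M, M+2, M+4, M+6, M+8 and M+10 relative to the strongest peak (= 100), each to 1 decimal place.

5.6 : 34.0 : 82.5 : 100.0 : 60.6 : 14.7

Each Gn atom is independently Gn-155 (p = 0.452) or Gn-157 (q = 0.548); the cluster is the binomial expansion (p + q)^5.
P(M) = 0.452^5 = 0.018867
P(M+2) = 5 × 0.452^4 × 0.548^1 = 0.114368
P(M+4) = 10 × 0.452^3 × 0.548^2 = 0.277317
P(M+6) = 10 × 0.452^2 × 0.548^3 = 0.336216
P(M+8) = 5 × 0.452^1 × 0.548^4 = 0.203812
P(M+10) = 0.548^5 = 0.049420
The M+6 peak is largest (0.336216); scaling to 100 gives 5.6 : 34.0 : 82.5 : 100.0 : 60.6 : 14.7.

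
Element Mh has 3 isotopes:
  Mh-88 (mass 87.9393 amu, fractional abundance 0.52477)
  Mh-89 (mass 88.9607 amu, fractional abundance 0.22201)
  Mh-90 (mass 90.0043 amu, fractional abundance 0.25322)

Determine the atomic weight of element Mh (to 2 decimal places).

88.69 amu

Average mass = Σ (abundance × isotope mass) = 0.52477 × 87.9393 + 0.22201 × 88.9607 + 0.25322 × 90.0043
= 46.14791 + 19.75017 + 22.79089 = 88.68897 amu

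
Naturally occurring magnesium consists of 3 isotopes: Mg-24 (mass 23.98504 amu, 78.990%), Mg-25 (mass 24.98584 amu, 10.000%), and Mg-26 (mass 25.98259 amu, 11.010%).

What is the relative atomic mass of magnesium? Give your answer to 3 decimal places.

24.305 amu

The abundance-weighted mean is 0.78990 × 23.98504 + 0.10000 × 24.98584 + 0.11010 × 25.98259
= 18.945783 + 2.498584 + 2.860683 = 24.305050 amu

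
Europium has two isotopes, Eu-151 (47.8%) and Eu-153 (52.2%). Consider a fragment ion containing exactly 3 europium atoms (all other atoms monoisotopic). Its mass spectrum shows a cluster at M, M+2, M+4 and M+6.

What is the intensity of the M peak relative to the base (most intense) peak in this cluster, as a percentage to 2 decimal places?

Binomial terms of (0.478 + 0.522)^3: M 0.1092, M+2 0.3578, M+4 0.3907, M+6 0.1422 → M+4 is the base peak.
P(M+4) = C(3,2) × 0.478^1 × 0.522^2 = 3 × 0.4780 × 0.272484 = 0.390742 (base)
P(M) = C(3,0) × 0.478^3 × 0.522^0 = 1 × 0.10921535 × 1.0000 = 0.109215
Relative intensity = 0.109215 / 0.390742 × 100 = 27.95

27.95%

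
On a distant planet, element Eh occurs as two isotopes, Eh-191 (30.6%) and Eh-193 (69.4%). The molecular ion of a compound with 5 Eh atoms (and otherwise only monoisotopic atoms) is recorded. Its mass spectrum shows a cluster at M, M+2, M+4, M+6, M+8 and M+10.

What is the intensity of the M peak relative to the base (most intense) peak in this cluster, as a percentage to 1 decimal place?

0.8%

(0.306 + 0.694)^5 gives M 0.0027, M+2 0.0304, M+4 0.1380, M+6 0.3130, M+8 0.3549, M+10 0.1610; the largest is M+8.
P(M+8) = C(5,4) × 0.306^1 × 0.694^4 = 5 × 0.3060 × 0.23197324 = 0.354919 (base)
P(M) = C(5,0) × 0.306^5 × 0.694^0 = 1 × 0.00268292 × 1.0000 = 0.002683
Relative intensity = 0.002683 / 0.354919 × 100 = 0.8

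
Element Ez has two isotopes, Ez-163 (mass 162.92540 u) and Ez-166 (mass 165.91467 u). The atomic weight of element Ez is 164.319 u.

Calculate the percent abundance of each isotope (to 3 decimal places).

Ez-163: 53.380%, Ez-166: 46.620%

Writing the weighted mean with unknown fraction x of Ez-163:
162.92540·x + 165.91467·(1 − x) = 164.319
(162.92540 − 165.91467)·x = 164.319 − 165.91467
x = -1.59567 / -2.98927 = 0.53380 → 53.380% Ez-163, 46.620% Ez-166.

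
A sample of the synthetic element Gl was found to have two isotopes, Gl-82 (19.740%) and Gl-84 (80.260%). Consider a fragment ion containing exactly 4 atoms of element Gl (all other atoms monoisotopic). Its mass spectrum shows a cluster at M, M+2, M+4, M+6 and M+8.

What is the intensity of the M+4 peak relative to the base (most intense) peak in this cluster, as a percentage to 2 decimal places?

Binomial terms of (0.19740 + 0.80260)^4: M 0.0015, M+2 0.0247, M+4 0.1506, M+6 0.4082, M+8 0.4150 → M+8 is the base peak.
P(M+8) = C(4,4) × 0.19740^0 × 0.80260^4 = 1 × 1.0000 × 0.41495081 = 0.414951 (base)
P(M+4) = C(4,2) × 0.19740^2 × 0.80260^2 = 6 × 0.03896676 × 0.64416676 = 0.150607
Relative intensity = 0.150607 / 0.414951 × 100 = 36.30

36.30%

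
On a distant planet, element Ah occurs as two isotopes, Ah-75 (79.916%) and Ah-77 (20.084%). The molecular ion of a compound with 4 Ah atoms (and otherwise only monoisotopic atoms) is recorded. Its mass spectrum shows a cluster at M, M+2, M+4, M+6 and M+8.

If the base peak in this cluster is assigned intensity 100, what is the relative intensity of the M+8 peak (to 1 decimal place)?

0.4

Term probabilities: M 0.4079, M+2 0.4100, M+4 0.1546, M+6 0.0259, M+8 0.0016. Base peak = M+2.
P(M+2) = C(4,1) × 0.79916^3 × 0.20084^1 = 4 × 0.51038889 × 0.20084 = 0.410026 (base)
P(M+8) = C(4,4) × 0.79916^0 × 0.20084^4 = 1 × 1.0000 × 0.00162705 = 0.001627
Relative intensity = 0.001627 / 0.410026 × 100 = 0.4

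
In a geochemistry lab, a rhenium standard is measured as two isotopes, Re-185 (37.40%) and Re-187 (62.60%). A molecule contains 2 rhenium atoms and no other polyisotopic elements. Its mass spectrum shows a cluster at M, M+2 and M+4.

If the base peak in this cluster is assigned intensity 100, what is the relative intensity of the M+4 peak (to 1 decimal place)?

83.7

Binomial terms of (0.3740 + 0.6260)^2: M 0.1399, M+2 0.4682, M+4 0.3919 → M+2 is the base peak.
P(M+2) = C(2,1) × 0.3740^1 × 0.6260^1 = 2 × 0.3740 × 0.6260 = 0.468248 (base)
P(M+4) = C(2,2) × 0.3740^0 × 0.6260^2 = 1 × 1.0000 × 0.391876 = 0.391876
Relative intensity = 0.391876 / 0.468248 × 100 = 83.7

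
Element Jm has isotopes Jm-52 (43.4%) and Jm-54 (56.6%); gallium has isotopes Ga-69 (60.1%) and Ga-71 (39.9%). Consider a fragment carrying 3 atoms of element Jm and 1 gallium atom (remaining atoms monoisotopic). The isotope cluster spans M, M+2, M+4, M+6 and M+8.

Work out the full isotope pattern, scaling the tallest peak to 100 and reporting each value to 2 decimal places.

12.99 : 59.43 : 100.00 : 72.80 : 19.12

Element Jm pattern (n=3): 0.0817465 : 0.31982849 : 0.41710351 : 0.1813215
Gallium pattern (n=1): 0.6010 : 0.3990
Convolve the two distributions (both contribute in 2-u steps):
  M: 0.0817465×0.6010 = 0.049130
  M+2: 0.0817465×0.3990 + 0.31982849×0.6010 = 0.224834
  M+4: 0.31982849×0.3990 + 0.41710351×0.6010 = 0.378291
  M+6: 0.41710351×0.3990 + 0.1813215×0.6010 = 0.275399
  M+8: 0.1813215×0.3990 = 0.072347
Scale to base peak (0.378291) = 100: 12.99 : 59.43 : 100.00 : 72.80 : 19.12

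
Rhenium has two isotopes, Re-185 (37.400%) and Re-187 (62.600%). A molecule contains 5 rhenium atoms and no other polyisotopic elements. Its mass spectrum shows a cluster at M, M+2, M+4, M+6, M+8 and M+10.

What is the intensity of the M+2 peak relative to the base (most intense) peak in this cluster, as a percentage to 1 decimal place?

(0.37400 + 0.62600)^5 gives M 0.0073, M+2 0.0612, M+4 0.2050, M+6 0.3431, M+8 0.2872, M+10 0.0961; the largest is M+6.
P(M+6) = C(5,3) × 0.37400^2 × 0.62600^3 = 10 × 0.139876 × 0.24531438 = 0.343136 (base)
P(M+2) = C(5,1) × 0.37400^4 × 0.62600^1 = 5 × 0.0195653 × 0.6260 = 0.061239
Relative intensity = 0.061239 / 0.343136 × 100 = 17.8

17.8%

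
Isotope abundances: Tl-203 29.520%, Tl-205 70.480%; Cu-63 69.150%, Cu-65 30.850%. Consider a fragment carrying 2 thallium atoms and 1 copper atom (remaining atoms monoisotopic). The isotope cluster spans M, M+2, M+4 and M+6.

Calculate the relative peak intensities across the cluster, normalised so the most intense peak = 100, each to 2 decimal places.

12.77 : 66.68 : 100.00 : 32.48

Thallium pattern (n=2): 0.08714304 : 0.41611392 : 0.49674304
Copper pattern (n=1): 0.6915 : 0.3085
Convolve the two distributions (both contribute in 2-u steps):
  M: 0.08714304×0.6915 = 0.060259
  M+2: 0.08714304×0.3085 + 0.41611392×0.6915 = 0.314626
  M+4: 0.41611392×0.3085 + 0.49674304×0.6915 = 0.471869
  M+6: 0.49674304×0.3085 = 0.153245
Scale to base peak (0.471869) = 100: 12.77 : 66.68 : 100.00 : 32.48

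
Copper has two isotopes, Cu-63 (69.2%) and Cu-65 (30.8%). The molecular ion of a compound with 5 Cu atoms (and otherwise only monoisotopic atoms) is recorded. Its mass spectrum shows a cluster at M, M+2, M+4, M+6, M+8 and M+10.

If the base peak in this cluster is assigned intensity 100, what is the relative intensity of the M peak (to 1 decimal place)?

Term probabilities: M 0.1587, M+2 0.3531, M+4 0.3144, M+6 0.1399, M+8 0.0311, M+10 0.0028. Base peak = M+2.
P(M+2) = C(5,1) × 0.692^4 × 0.308^1 = 5 × 0.22931073 × 0.3080 = 0.353139 (base)
P(M) = C(5,0) × 0.692^5 × 0.308^0 = 1 × 0.15868303 × 1.0000 = 0.158683
Relative intensity = 0.158683 / 0.353139 × 100 = 44.9

44.9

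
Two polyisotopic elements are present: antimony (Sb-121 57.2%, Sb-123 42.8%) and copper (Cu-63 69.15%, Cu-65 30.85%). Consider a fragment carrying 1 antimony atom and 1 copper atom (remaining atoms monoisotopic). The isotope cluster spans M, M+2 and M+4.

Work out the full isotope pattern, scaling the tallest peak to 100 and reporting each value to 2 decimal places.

Antimony pattern (n=1): 0.5720 : 0.4280
Copper pattern (n=1): 0.6915 : 0.3085
Convolve the two distributions (both contribute in 2-u steps):
  M: 0.5720×0.6915 = 0.395538
  M+2: 0.5720×0.3085 + 0.4280×0.6915 = 0.472424
  M+4: 0.4280×0.3085 = 0.132038
Scale to base peak (0.472424) = 100: 83.73 : 100.00 : 27.95

83.73 : 100.00 : 27.95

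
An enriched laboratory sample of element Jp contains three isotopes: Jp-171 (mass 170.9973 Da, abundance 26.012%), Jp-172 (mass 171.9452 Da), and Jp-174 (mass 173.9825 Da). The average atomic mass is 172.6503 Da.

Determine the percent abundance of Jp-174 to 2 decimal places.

46.71%

The remaining 73.988% is split between Jp-172 (fraction x) and Jp-174 (fraction 0.73988 − x).
Substituting: 171.9452x + 173.9825(0.73988 − x) = 128.170482324
(171.9452 − 173.9825)x = -0.555689776  ⇒  x = 0.27276, y = 0.46712
Jp-172: 27.28%, Jp-174: 46.71%.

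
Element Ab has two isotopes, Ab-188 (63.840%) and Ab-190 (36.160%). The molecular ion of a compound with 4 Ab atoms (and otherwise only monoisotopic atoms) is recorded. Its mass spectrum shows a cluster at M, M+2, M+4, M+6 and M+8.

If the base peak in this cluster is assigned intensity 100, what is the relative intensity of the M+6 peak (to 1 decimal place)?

32.1

Binomial terms of (0.63840 + 0.36160)^4: M 0.1661, M+2 0.3763, M+4 0.3197, M+6 0.1207, M+8 0.0171 → M+2 is the base peak.
P(M+2) = C(4,1) × 0.63840^3 × 0.36160^1 = 4 × 0.26018283 × 0.3616 = 0.376328 (base)
P(M+6) = C(4,3) × 0.63840^1 × 0.36160^3 = 4 × 0.6384 × 0.04728085 = 0.120736
Relative intensity = 0.120736 / 0.376328 × 100 = 32.1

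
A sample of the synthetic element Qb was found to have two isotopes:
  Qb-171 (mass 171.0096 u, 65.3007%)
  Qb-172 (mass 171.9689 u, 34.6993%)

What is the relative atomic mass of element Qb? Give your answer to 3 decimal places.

Average mass = Σ (abundance × isotope mass) = 0.653007 × 171.0096 + 0.346993 × 171.9689
= 111.67047 + 59.67200 = 171.34247 u

171.342 u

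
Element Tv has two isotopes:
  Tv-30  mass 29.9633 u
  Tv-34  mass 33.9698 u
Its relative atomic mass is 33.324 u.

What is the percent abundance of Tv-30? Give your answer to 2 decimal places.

16.12%

With x = fraction of Tv-30 (so Tv-34 is 1 − x):
29.9633·x + 33.9698·(1 − x) = 33.324
(29.9633 − 33.9698)·x = 33.324 − 33.9698
x = -0.6458 / -4.0065 = 0.16119 → 16.12% Tv-30, 83.88% Tv-34.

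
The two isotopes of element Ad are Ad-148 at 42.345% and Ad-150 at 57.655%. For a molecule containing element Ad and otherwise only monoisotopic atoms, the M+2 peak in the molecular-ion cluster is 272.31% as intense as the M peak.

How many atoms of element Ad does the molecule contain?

2

With n Ad atoms, P(M+2)/P(M) = C(n,1)·p^(n−1)q / p^n = n·q/p = n · 0.57655/0.42345.
n = 2.7231 × 0.42345/0.57655 = 2.00 ≈ 2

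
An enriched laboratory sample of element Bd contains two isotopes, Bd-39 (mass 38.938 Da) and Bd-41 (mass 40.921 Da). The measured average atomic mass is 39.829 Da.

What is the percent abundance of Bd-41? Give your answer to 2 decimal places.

With x = fraction of Bd-39 (so Bd-41 is 1 − x):
38.938·x + 40.921·(1 − x) = 39.829
(38.938 − 40.921)·x = 39.829 − 40.921
x = -1.092 / -1.983 = 0.55068 → 55.07% Bd-39, 44.93% Bd-41.

44.93%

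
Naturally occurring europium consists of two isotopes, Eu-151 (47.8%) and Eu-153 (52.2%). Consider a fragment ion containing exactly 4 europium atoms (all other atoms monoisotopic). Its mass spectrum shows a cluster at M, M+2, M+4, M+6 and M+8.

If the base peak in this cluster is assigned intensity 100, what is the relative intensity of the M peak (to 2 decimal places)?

Term probabilities: M 0.0522, M+2 0.2280, M+4 0.3735, M+6 0.2720, M+8 0.0742. Base peak = M+4.
P(M+4) = C(4,2) × 0.478^2 × 0.522^2 = 6 × 0.228484 × 0.272484 = 0.373549 (base)
P(M) = C(4,0) × 0.478^4 × 0.522^0 = 1 × 0.05220494 × 1.0000 = 0.052205
Relative intensity = 0.052205 / 0.373549 × 100 = 13.98

13.98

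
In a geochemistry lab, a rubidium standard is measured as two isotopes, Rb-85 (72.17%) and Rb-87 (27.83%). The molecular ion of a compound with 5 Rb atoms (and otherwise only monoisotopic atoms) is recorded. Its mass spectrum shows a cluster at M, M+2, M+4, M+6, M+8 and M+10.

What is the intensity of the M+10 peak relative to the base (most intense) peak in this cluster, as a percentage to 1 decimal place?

Binomial terms of (0.7217 + 0.2783)^5: M 0.1958, M+2 0.3775, M+4 0.2911, M+6 0.1123, M+8 0.0216, M+10 0.0017 → M+2 is the base peak.
P(M+2) = C(5,1) × 0.7217^4 × 0.2783^1 = 5 × 0.27128565 × 0.2783 = 0.377494 (base)
P(M+10) = C(5,5) × 0.7217^0 × 0.2783^5 = 1 × 1.0000 × 0.00166942 = 0.001669
Relative intensity = 0.001669 / 0.377494 × 100 = 0.4

0.4%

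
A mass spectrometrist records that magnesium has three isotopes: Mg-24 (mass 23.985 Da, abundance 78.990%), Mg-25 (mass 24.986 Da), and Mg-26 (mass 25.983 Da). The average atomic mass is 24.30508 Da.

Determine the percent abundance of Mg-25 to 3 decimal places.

The remaining 21.010% is split between Mg-25 (fraction x) and Mg-26 (fraction 0.21010 − x).
Substituting: 24.986x + 25.983(0.21010 − x) = 5.3593285
(24.986 − 25.983)x = -0.0996998  ⇒  x = 0.10000, y = 0.11010
Mg-25: 10.000%, Mg-26: 11.010%.

10.000%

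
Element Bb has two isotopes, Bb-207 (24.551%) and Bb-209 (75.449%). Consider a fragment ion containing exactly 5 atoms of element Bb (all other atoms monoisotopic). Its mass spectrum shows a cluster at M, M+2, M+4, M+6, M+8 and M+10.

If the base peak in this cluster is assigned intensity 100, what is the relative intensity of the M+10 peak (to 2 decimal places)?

61.46

Binomial terms of (0.24551 + 0.75449)^5: M 0.0009, M+2 0.0137, M+4 0.0842, M+6 0.2589, M+8 0.3978, M+10 0.2445 → M+8 is the base peak.
P(M+8) = C(5,4) × 0.24551^1 × 0.75449^4 = 5 × 0.24551 × 0.32405144 = 0.397789 (base)
P(M+10) = C(5,5) × 0.24551^0 × 0.75449^5 = 1 × 1.0000 × 0.24449357 = 0.244494
Relative intensity = 0.244494 / 0.397789 × 100 = 61.46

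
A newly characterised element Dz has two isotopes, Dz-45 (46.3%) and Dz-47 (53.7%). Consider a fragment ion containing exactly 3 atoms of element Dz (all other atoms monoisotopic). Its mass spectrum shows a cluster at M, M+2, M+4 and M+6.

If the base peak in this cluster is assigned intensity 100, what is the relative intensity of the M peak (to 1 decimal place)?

24.8

Binomial terms of (0.463 + 0.537)^3: M 0.0993, M+2 0.3453, M+4 0.4005, M+6 0.1549 → M+4 is the base peak.
P(M+4) = C(3,2) × 0.463^1 × 0.537^2 = 3 × 0.4630 × 0.288369 = 0.400545 (base)
P(M) = C(3,0) × 0.463^3 × 0.537^0 = 1 × 0.09925285 × 1.0000 = 0.099253
Relative intensity = 0.099253 / 0.400545 × 100 = 24.8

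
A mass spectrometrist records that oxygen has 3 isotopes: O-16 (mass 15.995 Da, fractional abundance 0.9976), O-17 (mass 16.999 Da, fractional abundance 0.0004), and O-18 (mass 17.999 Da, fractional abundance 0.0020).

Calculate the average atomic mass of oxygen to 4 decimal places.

15.9994 Da

Average mass = Σ (abundance × isotope mass) = 0.9976 × 15.995 + 0.0004 × 16.999 + 0.0020 × 17.999
= 15.95661 + 0.00680 + 0.03600 = 15.99941 Da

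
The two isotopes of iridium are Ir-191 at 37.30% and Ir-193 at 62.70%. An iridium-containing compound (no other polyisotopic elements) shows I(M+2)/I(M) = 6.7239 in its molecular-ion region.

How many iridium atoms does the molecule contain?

4

For n independent Ir atoms, I(M+2)/I(M) = n · (abundance Ir-193) / (abundance Ir-191) = n · 0.6270/0.3730.
n = 6.7239 × 0.3730/0.6270 = 4.00 ≈ 4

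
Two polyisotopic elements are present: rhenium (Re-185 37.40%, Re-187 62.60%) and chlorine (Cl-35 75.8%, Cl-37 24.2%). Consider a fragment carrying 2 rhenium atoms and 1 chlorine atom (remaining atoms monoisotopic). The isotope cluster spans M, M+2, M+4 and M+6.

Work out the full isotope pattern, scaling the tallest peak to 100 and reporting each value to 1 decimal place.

Rhenium pattern (n=2): 0.139876 : 0.468248 : 0.391876
Chlorine pattern (n=1): 0.7580 : 0.2420
Convolve the two distributions (both contribute in 2-u steps):
  M: 0.139876×0.7580 = 0.106026
  M+2: 0.139876×0.2420 + 0.468248×0.7580 = 0.388782
  M+4: 0.468248×0.2420 + 0.391876×0.7580 = 0.410358
  M+6: 0.391876×0.2420 = 0.094834
Scale to base peak (0.410358) = 100: 25.8 : 94.7 : 100.0 : 23.1

25.8 : 94.7 : 100.0 : 23.1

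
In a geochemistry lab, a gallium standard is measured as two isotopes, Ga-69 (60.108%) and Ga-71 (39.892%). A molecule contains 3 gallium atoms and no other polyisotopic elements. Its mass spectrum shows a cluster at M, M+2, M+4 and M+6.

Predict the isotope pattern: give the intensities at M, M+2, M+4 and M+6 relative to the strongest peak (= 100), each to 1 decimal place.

Expanding (0.60108 + 0.39892)^3:
P(M) = 0.60108^3 = 0.217169
P(M+2) = 3 × 0.60108^2 × 0.39892^1 = 0.432386
P(M+4) = 3 × 0.60108^1 × 0.39892^2 = 0.286963
P(M+6) = 0.39892^3 = 0.063483
The M+2 peak is largest (0.432386); scaling to 100 gives 50.2 : 100.0 : 66.4 : 14.7.

50.2 : 100.0 : 66.4 : 14.7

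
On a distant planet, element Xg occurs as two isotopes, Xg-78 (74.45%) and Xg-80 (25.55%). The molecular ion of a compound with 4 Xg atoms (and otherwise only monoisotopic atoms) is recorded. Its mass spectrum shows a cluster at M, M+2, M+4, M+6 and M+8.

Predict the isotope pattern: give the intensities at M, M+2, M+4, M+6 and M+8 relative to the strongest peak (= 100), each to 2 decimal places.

Each Xg atom is independently Xg-78 (p = 0.7445) or Xg-80 (q = 0.2555); the cluster is the binomial expansion (p + q)^4.
P(M) = 0.7445^4 = 0.307227
P(M+2) = 4 × 0.7445^3 × 0.2555^1 = 0.421740
P(M+4) = 6 × 0.7445^2 × 0.2555^2 = 0.217101
P(M+6) = 4 × 0.7445^1 × 0.2555^3 = 0.049670
P(M+8) = 0.2555^4 = 0.004262
The M+2 peak is largest (0.421740); scaling to 100 gives 72.85 : 100.00 : 51.48 : 11.78 : 1.01.

72.85 : 100.00 : 51.48 : 11.78 : 1.01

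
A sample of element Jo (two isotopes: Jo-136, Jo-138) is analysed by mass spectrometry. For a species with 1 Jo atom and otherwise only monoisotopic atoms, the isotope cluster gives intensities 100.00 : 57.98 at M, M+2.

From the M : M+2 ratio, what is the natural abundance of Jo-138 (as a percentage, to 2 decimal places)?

36.70%

If p is the fraction of Jo that is Jo-136, then I(M+2)/I(M) = [C(1,1)·p^0·(1−p)] / p^1 = 1·(1−p)/p = 57.98/100.00 = 0.5798
(1−p)/p = 0.5798/1 = 0.5798  ⇒  p = 1/(1 + 0.5798) = 0.6330
Jo-136: 63.30%, Jo-138: 36.70%.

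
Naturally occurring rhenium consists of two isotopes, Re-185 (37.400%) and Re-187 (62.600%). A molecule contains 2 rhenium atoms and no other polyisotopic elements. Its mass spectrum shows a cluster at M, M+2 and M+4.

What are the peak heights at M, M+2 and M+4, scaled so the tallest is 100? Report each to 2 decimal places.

29.87 : 100.00 : 83.69

The 2 Re atoms are independent, so intensities follow the terms of (0.37400 + 0.62600)^2.
P(M) = 0.37400^2 = 0.139876
P(M+2) = 2 × 0.37400^1 × 0.62600^1 = 0.468248
P(M+4) = 0.62600^2 = 0.391876
The M+2 peak is largest (0.468248); scaling to 100 gives 29.87 : 100.00 : 83.69.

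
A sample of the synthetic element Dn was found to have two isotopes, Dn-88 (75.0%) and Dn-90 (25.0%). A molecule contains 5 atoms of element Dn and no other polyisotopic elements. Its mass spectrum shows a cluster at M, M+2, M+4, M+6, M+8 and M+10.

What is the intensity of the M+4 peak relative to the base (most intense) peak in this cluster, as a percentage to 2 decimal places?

66.67%

Term probabilities: M 0.2373, M+2 0.3955, M+4 0.2637, M+6 0.0879, M+8 0.0146, M+10 0.0010. Base peak = M+2.
P(M+2) = C(5,1) × 0.750^4 × 0.250^1 = 5 × 0.31640625 × 0.2500 = 0.395508 (base)
P(M+4) = C(5,2) × 0.750^3 × 0.250^2 = 10 × 0.421875 × 0.0625 = 0.263672
Relative intensity = 0.263672 / 0.395508 × 100 = 66.67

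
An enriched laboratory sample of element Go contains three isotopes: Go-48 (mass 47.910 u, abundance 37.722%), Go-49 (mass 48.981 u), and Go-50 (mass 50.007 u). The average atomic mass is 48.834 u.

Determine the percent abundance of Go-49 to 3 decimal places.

Let x and y be the fractions of Go-49 and Go-50. Then x + y = 1 − 0.37722 = 0.62278 and 48.981x + 50.007y = 48.834 − 0.37722×47.910 = 30.7613898.
Substituting: 48.981x + 50.007(0.62278 − x) = 30.7613898
(48.981 − 50.007)x = -0.38196966  ⇒  x = 0.37229, y = 0.25049
Go-49: 37.229%, Go-50: 25.049%.

37.229%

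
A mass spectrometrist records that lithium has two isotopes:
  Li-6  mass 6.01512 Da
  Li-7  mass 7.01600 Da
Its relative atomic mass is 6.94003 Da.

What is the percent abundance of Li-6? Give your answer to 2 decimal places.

7.59%

With x = fraction of Li-6 (so Li-7 is 1 − x):
6.01512·x + 7.01600·(1 − x) = 6.94003
(6.01512 − 7.01600)·x = 6.94003 − 7.01600
x = -0.07597 / -1.00088 = 0.07590 → 7.59% Li-6, 92.41% Li-7.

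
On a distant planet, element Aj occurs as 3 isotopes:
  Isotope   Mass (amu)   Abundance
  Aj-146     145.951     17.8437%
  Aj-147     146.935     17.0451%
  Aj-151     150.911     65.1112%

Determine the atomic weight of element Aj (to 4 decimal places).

149.3482 amu

Ar = Σ fᵢ·mᵢ = 0.178437 × 145.951 + 0.170451 × 146.935 + 0.651112 × 150.911
= 26.04306 + 25.04522 + 98.25996 = 149.34824 amu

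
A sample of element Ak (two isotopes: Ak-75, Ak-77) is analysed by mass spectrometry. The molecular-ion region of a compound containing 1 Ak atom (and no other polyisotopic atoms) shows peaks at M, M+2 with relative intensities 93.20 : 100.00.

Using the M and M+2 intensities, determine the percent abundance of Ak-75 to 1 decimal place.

48.2%

Write p for the Ak-75 fraction. I(M+2)/I(M) = [C(1,1)·p^0·(1−p)] / p^1 = 1·(1−p)/p = 100.00/93.20 = 1.0730
(1−p)/p = 1.0730/1 = 1.0730  ⇒  p = 1/(1 + 1.0730) = 0.4824
Ak-75: 48.2%, Ak-77: 51.8%.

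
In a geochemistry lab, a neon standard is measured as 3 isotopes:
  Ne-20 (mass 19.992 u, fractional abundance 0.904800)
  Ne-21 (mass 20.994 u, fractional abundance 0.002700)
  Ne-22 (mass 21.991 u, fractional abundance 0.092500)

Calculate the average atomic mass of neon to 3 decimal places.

20.180 u

Average mass = Σ (abundance × isotope mass) = 0.904800 × 19.992 + 0.002700 × 20.994 + 0.092500 × 21.991
= 18.0888 + 0.0567 + 2.0342 = 20.1797 u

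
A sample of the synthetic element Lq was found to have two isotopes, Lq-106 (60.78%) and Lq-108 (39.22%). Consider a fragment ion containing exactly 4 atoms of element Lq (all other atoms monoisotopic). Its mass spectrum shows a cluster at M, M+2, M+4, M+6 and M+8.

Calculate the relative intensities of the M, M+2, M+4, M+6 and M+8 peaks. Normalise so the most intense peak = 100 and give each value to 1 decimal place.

Each Lq atom is independently Lq-106 (p = 0.6078) or Lq-108 (q = 0.3922); the cluster is the binomial expansion (p + q)^4.
P(M) = 0.6078^4 = 0.136472
P(M+2) = 4 × 0.6078^3 × 0.3922^1 = 0.352249
P(M+4) = 6 × 0.6078^2 × 0.3922^2 = 0.340948
P(M+6) = 4 × 0.6078^1 × 0.3922^3 = 0.146671
P(M+8) = 0.3922^4 = 0.023661
The M+2 peak is largest (0.352249); scaling to 100 gives 38.7 : 100.0 : 96.8 : 41.6 : 6.7.

38.7 : 100.0 : 96.8 : 41.6 : 6.7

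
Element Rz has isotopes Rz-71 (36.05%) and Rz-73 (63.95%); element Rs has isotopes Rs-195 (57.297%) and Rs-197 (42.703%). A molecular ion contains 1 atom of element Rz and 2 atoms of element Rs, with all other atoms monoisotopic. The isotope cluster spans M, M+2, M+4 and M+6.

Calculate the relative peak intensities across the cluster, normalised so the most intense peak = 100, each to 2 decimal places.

Element Rz pattern (n=1): 0.3605 : 0.6395
Element Rs pattern (n=2): 0.32829462 : 0.48935076 : 0.18235462
Convolve the two distributions (both contribute in 2-u steps):
  M: 0.3605×0.32829462 = 0.118350
  M+2: 0.3605×0.48935076 + 0.6395×0.32829462 = 0.386355
  M+4: 0.3605×0.18235462 + 0.6395×0.48935076 = 0.378679
  M+6: 0.6395×0.18235462 = 0.116616
Scale to base peak (0.386355) = 100: 30.63 : 100.00 : 98.01 : 30.18

30.63 : 100.00 : 98.01 : 30.18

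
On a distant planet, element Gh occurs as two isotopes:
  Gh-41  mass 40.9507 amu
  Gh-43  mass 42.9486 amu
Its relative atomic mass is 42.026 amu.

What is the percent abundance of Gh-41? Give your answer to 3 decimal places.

Let x be the fractional abundance of Gh-41; then Gh-43 has abundance 1 − x.
40.9507·x + 42.9486·(1 − x) = 42.026
(40.9507 − 42.9486)·x = 42.026 − 42.9486
x = -0.9226 / -1.9979 = 0.46178 → 46.178% Gh-41, 53.822% Gh-43.

46.178%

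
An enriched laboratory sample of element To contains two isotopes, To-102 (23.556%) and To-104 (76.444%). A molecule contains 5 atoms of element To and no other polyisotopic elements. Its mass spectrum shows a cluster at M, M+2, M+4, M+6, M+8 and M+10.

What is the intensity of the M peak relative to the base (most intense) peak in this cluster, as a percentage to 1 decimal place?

0.2%

(0.23556 + 0.76444)^5 gives M 0.0007, M+2 0.0118, M+4 0.0764, M+6 0.2479, M+8 0.4022, M+10 0.2610; the largest is M+8.
P(M+8) = C(5,4) × 0.23556^1 × 0.76444^4 = 5 × 0.23556 × 0.34148656 = 0.402203 (base)
P(M) = C(5,0) × 0.23556^5 × 0.76444^0 = 1 × 0.00072528 × 1.0000 = 0.000725
Relative intensity = 0.000725 / 0.402203 × 100 = 0.2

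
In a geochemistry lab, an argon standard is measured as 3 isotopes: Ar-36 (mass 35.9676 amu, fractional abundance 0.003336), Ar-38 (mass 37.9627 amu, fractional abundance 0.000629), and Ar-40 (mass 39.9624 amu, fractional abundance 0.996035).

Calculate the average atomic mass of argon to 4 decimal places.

Ar = Σ fᵢ·mᵢ = 0.003336 × 35.9676 + 0.000629 × 37.9627 + 0.996035 × 39.9624
= 0.11999 + 0.02388 + 39.80395 = 39.94782 amu

39.9478 amu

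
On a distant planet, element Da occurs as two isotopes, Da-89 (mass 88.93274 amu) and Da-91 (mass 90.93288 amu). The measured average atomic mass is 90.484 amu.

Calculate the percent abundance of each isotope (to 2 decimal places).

With x = fraction of Da-89 (so Da-91 is 1 − x):
88.93274·x + 90.93288·(1 − x) = 90.484
(88.93274 − 90.93288)·x = 90.484 − 90.93288
x = -0.44888 / -2.00014 = 0.22442 → 22.44% Da-89, 77.56% Da-91.

Da-89: 22.44%, Da-91: 77.56%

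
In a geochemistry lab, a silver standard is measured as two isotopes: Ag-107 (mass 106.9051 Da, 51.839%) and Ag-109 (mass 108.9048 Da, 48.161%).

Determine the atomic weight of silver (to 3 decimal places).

Average mass = Σ (abundance × isotope mass) = 0.51839 × 106.9051 + 0.48161 × 108.9048
= 55.41853 + 52.44964 = 107.86817 Da

107.868 Da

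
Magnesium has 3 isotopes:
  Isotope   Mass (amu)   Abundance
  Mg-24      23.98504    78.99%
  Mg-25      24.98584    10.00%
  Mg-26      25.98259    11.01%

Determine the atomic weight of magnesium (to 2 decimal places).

The abundance-weighted mean is 0.7899 × 23.98504 + 0.1000 × 24.98584 + 0.1101 × 25.98259
= 18.945783 + 2.498584 + 2.860683 = 24.305050 amu

24.31 amu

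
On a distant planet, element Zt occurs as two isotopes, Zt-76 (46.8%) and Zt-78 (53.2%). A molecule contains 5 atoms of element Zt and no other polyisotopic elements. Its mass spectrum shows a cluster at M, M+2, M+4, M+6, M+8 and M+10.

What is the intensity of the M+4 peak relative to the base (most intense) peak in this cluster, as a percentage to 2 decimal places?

(0.468 + 0.532)^5 gives M 0.0225, M+2 0.1276, M+4 0.2901, M+6 0.3298, M+8 0.1874, M+10 0.0426; the largest is M+6.
P(M+6) = C(5,3) × 0.468^2 × 0.532^3 = 10 × 0.219024 × 0.15056877 = 0.329782 (base)
P(M+4) = C(5,2) × 0.468^3 × 0.532^2 = 10 × 0.10250323 × 0.283024 = 0.290109
Relative intensity = 0.290109 / 0.329782 × 100 = 87.97

87.97%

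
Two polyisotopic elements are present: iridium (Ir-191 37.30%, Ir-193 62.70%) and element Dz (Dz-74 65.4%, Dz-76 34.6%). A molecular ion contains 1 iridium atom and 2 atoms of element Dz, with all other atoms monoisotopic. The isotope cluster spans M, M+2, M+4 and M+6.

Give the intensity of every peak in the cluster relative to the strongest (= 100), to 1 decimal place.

Iridium pattern (n=1): 0.3730 : 0.6270
Element Dz pattern (n=2): 0.427716 : 0.452568 : 0.119716
Convolve the two distributions (both contribute in 2-u steps):
  M: 0.3730×0.427716 = 0.159538
  M+2: 0.3730×0.452568 + 0.6270×0.427716 = 0.436986
  M+4: 0.3730×0.119716 + 0.6270×0.452568 = 0.328414
  M+6: 0.6270×0.119716 = 0.075062
Scale to base peak (0.436986) = 100: 36.5 : 100.0 : 75.2 : 17.2

36.5 : 100.0 : 75.2 : 17.2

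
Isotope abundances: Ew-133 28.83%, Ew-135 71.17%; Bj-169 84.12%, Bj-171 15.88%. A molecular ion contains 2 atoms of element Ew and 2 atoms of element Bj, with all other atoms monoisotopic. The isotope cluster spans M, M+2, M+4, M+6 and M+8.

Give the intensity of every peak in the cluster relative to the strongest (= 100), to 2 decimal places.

12.51 : 66.49 : 100.00 : 30.98 : 2.72

Element Ew pattern (n=2): 0.08311689 : 0.41036622 : 0.50651689
Element Bj pattern (n=2): 0.70761744 : 0.26716512 : 0.02521744
Convolve the two distributions (both contribute in 2-u steps):
  M: 0.08311689×0.70761744 = 0.058815
  M+2: 0.08311689×0.26716512 + 0.41036622×0.70761744 = 0.312588
  M+4: 0.08311689×0.02521744 + 0.41036622×0.26716512 + 0.50651689×0.70761744 = 0.470152
  M+6: 0.41036622×0.02521744 + 0.50651689×0.26716512 = 0.145672
  M+8: 0.50651689×0.02521744 = 0.012773
Scale to base peak (0.470152) = 100: 12.51 : 66.49 : 100.00 : 30.98 : 2.72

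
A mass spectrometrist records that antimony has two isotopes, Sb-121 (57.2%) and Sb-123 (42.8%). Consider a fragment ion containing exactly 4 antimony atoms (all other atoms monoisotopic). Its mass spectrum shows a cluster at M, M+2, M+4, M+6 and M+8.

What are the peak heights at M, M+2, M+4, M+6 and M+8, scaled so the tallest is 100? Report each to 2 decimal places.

Each Sb atom is independently Sb-121 (p = 0.572) or Sb-123 (q = 0.428); the cluster is the binomial expansion (p + q)^4.
P(M) = 0.572^4 = 0.107049
P(M+2) = 4 × 0.572^3 × 0.428^1 = 0.320400
P(M+4) = 6 × 0.572^2 × 0.428^2 = 0.359609
P(M+6) = 4 × 0.572^1 × 0.428^3 = 0.179385
P(M+8) = 0.428^4 = 0.033556
The M+4 peak is largest (0.359609); scaling to 100 gives 29.77 : 89.10 : 100.00 : 49.88 : 9.33.

29.77 : 89.10 : 100.00 : 49.88 : 9.33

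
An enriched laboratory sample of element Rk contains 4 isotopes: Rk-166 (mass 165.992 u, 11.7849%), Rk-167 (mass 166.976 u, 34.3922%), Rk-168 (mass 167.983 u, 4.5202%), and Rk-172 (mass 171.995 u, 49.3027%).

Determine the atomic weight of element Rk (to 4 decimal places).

The abundance-weighted mean is 0.117849 × 165.992 + 0.343922 × 166.976 + 0.045202 × 167.983 + 0.493027 × 171.995
= 19.56199 + 57.42672 + 7.59317 + 84.79818 = 169.38006 u

169.3801 u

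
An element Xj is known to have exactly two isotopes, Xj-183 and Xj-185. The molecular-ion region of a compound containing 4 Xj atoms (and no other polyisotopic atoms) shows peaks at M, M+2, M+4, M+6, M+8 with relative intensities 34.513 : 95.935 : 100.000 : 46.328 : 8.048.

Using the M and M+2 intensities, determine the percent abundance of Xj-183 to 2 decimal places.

59.00%

Write p for the Xj-183 fraction. I(M+2)/I(M) = [C(4,1)·p^3·(1−p)] / p^4 = 4·(1−p)/p = 95.935/34.513 = 2.7797
(1−p)/p = 2.7797/4 = 0.6949  ⇒  p = 1/(1 + 0.6949) = 0.5900
Xj-183: 59.00%, Xj-185: 41.00%.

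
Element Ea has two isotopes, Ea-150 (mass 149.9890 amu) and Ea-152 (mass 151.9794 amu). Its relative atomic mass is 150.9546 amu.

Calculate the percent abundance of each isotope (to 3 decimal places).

Ea-150: 51.487%, Ea-152: 48.513%

With x = fraction of Ea-150 (so Ea-152 is 1 − x):
149.9890·x + 151.9794·(1 − x) = 150.9546
(149.9890 − 151.9794)·x = 150.9546 − 151.9794
x = -1.0248 / -1.9904 = 0.51487 → 51.487% Ea-150, 48.513% Ea-152.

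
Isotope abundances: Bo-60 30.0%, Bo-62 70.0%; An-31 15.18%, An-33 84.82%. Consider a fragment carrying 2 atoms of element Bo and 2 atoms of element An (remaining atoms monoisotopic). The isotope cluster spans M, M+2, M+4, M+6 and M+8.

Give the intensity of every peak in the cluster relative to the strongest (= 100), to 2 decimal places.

Element Bo pattern (n=2): 0.0900 : 0.4200 : 0.4900
Element An pattern (n=2): 0.02304324 : 0.25751352 : 0.71944324
Convolve the two distributions (both contribute in 2-u steps):
  M: 0.0900×0.02304324 = 0.002074
  M+2: 0.0900×0.25751352 + 0.4200×0.02304324 = 0.032854
  M+4: 0.0900×0.71944324 + 0.4200×0.25751352 + 0.4900×0.02304324 = 0.184197
  M+6: 0.4200×0.71944324 + 0.4900×0.25751352 = 0.428348
  M+8: 0.4900×0.71944324 = 0.352527
Scale to base peak (0.428348) = 100: 0.48 : 7.67 : 43.00 : 100.00 : 82.30

0.48 : 7.67 : 43.00 : 100.00 : 82.30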